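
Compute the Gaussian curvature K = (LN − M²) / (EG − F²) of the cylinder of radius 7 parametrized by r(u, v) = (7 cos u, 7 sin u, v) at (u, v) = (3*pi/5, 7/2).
K = 0

Coefficients of the first fundamental form: E = 49, F = 0, G = 1.
Coefficients of the second fundamental form: L = -7, M = 0, N = 0.
Assemble K = (LN − M²)/(EG − F²) = 0. At (u, v) = (3*pi/5, 7/2): K = 0.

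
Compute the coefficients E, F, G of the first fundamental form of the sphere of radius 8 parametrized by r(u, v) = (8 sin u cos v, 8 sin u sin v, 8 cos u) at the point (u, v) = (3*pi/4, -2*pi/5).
E = 64;  F = 0;  G = 32

Partials: r_u = (8*cos(u)*cos(v), 8*sin(v)*cos(u), -8*sin(u)), r_v = (-8*sin(u)*sin(v), 8*sin(u)*cos(v), 0). As functions of (u, v):
  E = r_u · r_u = 64,
  F = r_u · r_v = 0,
  G = r_v · r_v = 64*sin(u)^2.
Evaluating at (u, v) = (3*pi/4, -2*pi/5): E = 64, F = 0, G = 32.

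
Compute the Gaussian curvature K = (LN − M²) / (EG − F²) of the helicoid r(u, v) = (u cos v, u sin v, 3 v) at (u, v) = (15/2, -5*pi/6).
K = -16/7569

Coefficients of the first fundamental form: E = 1, F = 0, G = u^2 + 9.
Coefficients of the second fundamental form: L = 0, M = -3/sqrt(u^2 + 9), N = 0.
Assemble K = (LN − M²)/(EG − F²) = -9/(u^2 + 9)^2. At (u, v) = (15/2, -5*pi/6): K = -16/7569.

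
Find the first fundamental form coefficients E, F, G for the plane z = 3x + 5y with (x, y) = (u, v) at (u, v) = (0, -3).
E = 10;  F = 15;  G = 26

Partials: r_u = (1, 0, 3), r_v = (0, 1, 5). As functions of (u, v):
  E = r_u · r_u = 10,
  F = r_u · r_v = 15,
  G = r_v · r_v = 26.
Evaluating at (u, v) = (0, -3): E = 10, F = 15, G = 26.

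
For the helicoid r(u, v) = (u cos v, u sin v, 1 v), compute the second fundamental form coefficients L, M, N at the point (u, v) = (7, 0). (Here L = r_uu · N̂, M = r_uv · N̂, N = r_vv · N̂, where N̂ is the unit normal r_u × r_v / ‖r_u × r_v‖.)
L = 0;  M = -sqrt(2)/10;  N = 0

Compute the unit normal N̂(u, v) = (sin(v)/sqrt(u^2 + 1), -cos(v)/sqrt(u^2 + 1), u/sqrt(u^2 + 1)), and the second partials r_uu, r_uv, r_vv. Take dot products:
  L(u, v) = r_uu · N̂ = 0,
  M(u, v) = r_uv · N̂ = -1/sqrt(u^2 + 1),
  N(u, v) = r_vv · N̂ = 0.
Evaluating at (u, v) = (7, 0):
  L = 0, M = -sqrt(2)/10, N = 0.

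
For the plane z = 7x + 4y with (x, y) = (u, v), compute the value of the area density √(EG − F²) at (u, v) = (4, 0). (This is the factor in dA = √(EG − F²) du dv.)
√(EG − F²)|_{(4, 0)} = sqrt(66)

E = 50, F = 28, G = 17, so EG − F² = 66. Taking the positive square root: √(EG − F²) = sqrt(66). At (u, v) = (4, 0): sqrt(66).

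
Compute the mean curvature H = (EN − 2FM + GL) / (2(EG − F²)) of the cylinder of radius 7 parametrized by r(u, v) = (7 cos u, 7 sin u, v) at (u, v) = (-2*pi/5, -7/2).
H = -1/14

With E = 49, F = 0, G = 1, L = -7, M = 0, N = 0, assemble
  H = (EN − 2FM + GL) / (2(EG − F²)) = -1/14.
At (u, v) = (-2*pi/5, -7/2): H = -1/14.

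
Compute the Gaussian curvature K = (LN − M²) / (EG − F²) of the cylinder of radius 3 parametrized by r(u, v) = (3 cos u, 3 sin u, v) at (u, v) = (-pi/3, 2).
K = 0

Coefficients of the first fundamental form: E = 9, F = 0, G = 1.
Coefficients of the second fundamental form: L = -3, M = 0, N = 0.
Assemble K = (LN − M²)/(EG − F²) = 0. At (u, v) = (-pi/3, 2): K = 0.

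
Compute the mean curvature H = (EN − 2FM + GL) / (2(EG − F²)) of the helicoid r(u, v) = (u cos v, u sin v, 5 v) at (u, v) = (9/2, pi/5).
H = 0

With E = 1, F = 0, G = u^2 + 25, L = 0, M = -5/sqrt(u^2 + 25), N = 0, assemble
  H = (EN − 2FM + GL) / (2(EG − F²)) = 0.
At (u, v) = (9/2, pi/5): H = 0.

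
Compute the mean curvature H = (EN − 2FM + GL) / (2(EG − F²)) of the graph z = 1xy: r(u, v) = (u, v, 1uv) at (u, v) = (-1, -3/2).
H = -12*sqrt(17)/289

With E = v^2 + 1, F = u*v, G = u^2 + 1, L = 0, M = 1/sqrt(u^2 + v^2 + 1), N = 0, assemble
  H = (EN − 2FM + GL) / (2(EG − F²)) = -u*v/(u^2 + v^2 + 1)^(3/2).
At (u, v) = (-1, -3/2): H = -12*sqrt(17)/289.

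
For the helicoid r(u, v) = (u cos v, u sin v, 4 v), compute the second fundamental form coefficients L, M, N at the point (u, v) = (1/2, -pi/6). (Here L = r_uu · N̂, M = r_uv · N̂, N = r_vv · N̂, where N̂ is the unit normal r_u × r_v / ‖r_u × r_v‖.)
L = 0;  M = -8*sqrt(65)/65;  N = 0

Compute the unit normal N̂(u, v) = (4*sin(v)/sqrt(u^2 + 16), -4*cos(v)/sqrt(u^2 + 16), u/sqrt(u^2 + 16)), and the second partials r_uu, r_uv, r_vv. Take dot products:
  L(u, v) = r_uu · N̂ = 0,
  M(u, v) = r_uv · N̂ = -4/sqrt(u^2 + 16),
  N(u, v) = r_vv · N̂ = 0.
Evaluating at (u, v) = (1/2, -pi/6):
  L = 0, M = -8*sqrt(65)/65, N = 0.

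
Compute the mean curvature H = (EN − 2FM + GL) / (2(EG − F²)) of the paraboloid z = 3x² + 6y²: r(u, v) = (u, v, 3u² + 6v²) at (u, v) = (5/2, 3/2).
H = 2331*sqrt(22)/60500

With E = 36*u^2 + 1, F = 72*u*v, G = 144*v^2 + 1, L = 6/sqrt(36*u^2 + 144*v^2 + 1), M = 0, N = 12/sqrt(36*u^2 + 144*v^2 + 1), assemble
  H = (EN − 2FM + GL) / (2(EG − F²)) = 9*(24*u^2 + 48*v^2 + 1)/(36*u^2 + 144*v^2 + 1)^(3/2).
At (u, v) = (5/2, 3/2): H = 2331*sqrt(22)/60500.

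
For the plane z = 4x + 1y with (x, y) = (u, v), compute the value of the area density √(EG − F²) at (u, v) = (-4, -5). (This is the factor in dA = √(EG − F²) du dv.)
√(EG − F²)|_{(-4, -5)} = 3*sqrt(2)

E = 17, F = 4, G = 2, so EG − F² = 18. Taking the positive square root: √(EG − F²) = 3*sqrt(2). At (u, v) = (-4, -5): 3*sqrt(2).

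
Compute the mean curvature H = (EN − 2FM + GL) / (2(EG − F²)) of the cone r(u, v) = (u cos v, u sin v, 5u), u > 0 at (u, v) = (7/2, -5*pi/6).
H = 5*sqrt(26)/182

With E = 26, F = 0, G = u^2, L = 0, M = 0, N = 5*sqrt(26)*u^2/(26*Abs(u)), assemble
  H = (EN − 2FM + GL) / (2(EG − F²)) = 5*sqrt(26)/(52*Abs(u)).
At (u, v) = (7/2, -5*pi/6): H = 5*sqrt(26)/182.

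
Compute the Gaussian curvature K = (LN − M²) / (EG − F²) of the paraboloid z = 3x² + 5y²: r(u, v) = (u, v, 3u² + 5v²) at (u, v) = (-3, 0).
K = 12/21125

Coefficients of the first fundamental form: E = 36*u^2 + 1, F = 60*u*v, G = 100*v^2 + 1.
Coefficients of the second fundamental form: L = 6/sqrt(36*u^2 + 100*v^2 + 1), M = 0, N = 10/sqrt(36*u^2 + 100*v^2 + 1).
Assemble K = (LN − M²)/(EG − F²) = 60/(1296*u^4 + 7200*u^2*v^2 + 72*u^2 + 10000*v^4 + 200*v^2 + 1). At (u, v) = (-3, 0): K = 12/21125.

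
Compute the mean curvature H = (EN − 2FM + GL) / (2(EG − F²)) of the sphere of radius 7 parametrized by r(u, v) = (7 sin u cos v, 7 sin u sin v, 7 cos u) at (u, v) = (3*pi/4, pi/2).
H = -1/7

With E = 49, F = 0, G = 49*sin(u)^2, L = -7*sin(u)/Abs(sin(u)), M = 0, N = -7*sin(u)^3/Abs(sin(u)), assemble
  H = (EN − 2FM + GL) / (2(EG − F²)) = -sin(u)/(7*Abs(sin(u))).
At (u, v) = (3*pi/4, pi/2): H = -1/7.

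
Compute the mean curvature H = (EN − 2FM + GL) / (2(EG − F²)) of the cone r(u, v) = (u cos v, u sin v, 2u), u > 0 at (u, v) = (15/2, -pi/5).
H = 2*sqrt(5)/75

With E = 5, F = 0, G = u^2, L = 0, M = 0, N = 2*sqrt(5)*u^2/(5*Abs(u)), assemble
  H = (EN − 2FM + GL) / (2(EG − F²)) = sqrt(5)/(5*Abs(u)).
At (u, v) = (15/2, -pi/5): H = 2*sqrt(5)/75.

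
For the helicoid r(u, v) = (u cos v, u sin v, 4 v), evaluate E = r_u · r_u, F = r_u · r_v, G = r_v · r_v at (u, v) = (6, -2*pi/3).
E = 1;  F = 0;  G = 52

Partials: r_u = (cos(v), sin(v), 0), r_v = (-u*sin(v), u*cos(v), 4). As functions of (u, v):
  E = r_u · r_u = 1,
  F = r_u · r_v = 0,
  G = r_v · r_v = u^2 + 16.
Evaluating at (u, v) = (6, -2*pi/3): E = 1, F = 0, G = 52.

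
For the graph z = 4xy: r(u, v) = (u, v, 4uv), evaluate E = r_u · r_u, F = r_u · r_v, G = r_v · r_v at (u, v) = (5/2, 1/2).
E = 5;  F = 20;  G = 101

Partials: r_u = (1, 0, 4*v), r_v = (0, 1, 4*u). As functions of (u, v):
  E = r_u · r_u = 16*v^2 + 1,
  F = r_u · r_v = 16*u*v,
  G = r_v · r_v = 16*u^2 + 1.
Evaluating at (u, v) = (5/2, 1/2): E = 5, F = 20, G = 101.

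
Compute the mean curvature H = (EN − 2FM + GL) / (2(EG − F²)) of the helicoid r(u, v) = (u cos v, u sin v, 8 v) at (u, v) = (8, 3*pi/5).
H = 0

With E = 1, F = 0, G = u^2 + 64, L = 0, M = -8/sqrt(u^2 + 64), N = 0, assemble
  H = (EN − 2FM + GL) / (2(EG − F²)) = 0.
At (u, v) = (8, 3*pi/5): H = 0.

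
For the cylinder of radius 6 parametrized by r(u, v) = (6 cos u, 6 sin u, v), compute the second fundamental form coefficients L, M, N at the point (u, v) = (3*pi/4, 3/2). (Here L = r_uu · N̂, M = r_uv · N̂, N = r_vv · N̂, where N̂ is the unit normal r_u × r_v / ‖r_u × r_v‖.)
L = -6;  M = 0;  N = 0

Compute the unit normal N̂(u, v) = (cos(u), sin(u), 0), and the second partials r_uu, r_uv, r_vv. Take dot products:
  L(u, v) = r_uu · N̂ = -6,
  M(u, v) = r_uv · N̂ = 0,
  N(u, v) = r_vv · N̂ = 0.
Evaluating at (u, v) = (3*pi/4, 3/2):
  L = -6, M = 0, N = 0.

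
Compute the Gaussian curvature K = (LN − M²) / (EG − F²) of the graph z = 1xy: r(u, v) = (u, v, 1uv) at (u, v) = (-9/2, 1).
K = -16/7921

Coefficients of the first fundamental form: E = v^2 + 1, F = u*v, G = u^2 + 1.
Coefficients of the second fundamental form: L = 0, M = 1/sqrt(u^2 + v^2 + 1), N = 0.
Assemble K = (LN − M²)/(EG − F²) = 1/((u^2*v^2 - (u^2 + 1)*(v^2 + 1))*(u^2 + v^2 + 1)). At (u, v) = (-9/2, 1): K = -16/7921.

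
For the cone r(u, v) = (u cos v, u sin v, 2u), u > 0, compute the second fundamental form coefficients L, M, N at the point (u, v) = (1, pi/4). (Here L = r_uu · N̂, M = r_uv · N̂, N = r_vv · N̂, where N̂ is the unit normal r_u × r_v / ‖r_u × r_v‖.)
L = 0;  M = 0;  N = 2*sqrt(5)/5

Compute the unit normal N̂(u, v) = (-2*sqrt(5)*u*cos(v)/(5*Abs(u)), -2*sqrt(5)*u*sin(v)/(5*Abs(u)), sqrt(5)*u/(5*Abs(u))), and the second partials r_uu, r_uv, r_vv. Take dot products:
  L(u, v) = r_uu · N̂ = 0,
  M(u, v) = r_uv · N̂ = 0,
  N(u, v) = r_vv · N̂ = 2*sqrt(5)*u^2/(5*Abs(u)).
Evaluating at (u, v) = (1, pi/4):
  L = 0, M = 0, N = 2*sqrt(5)/5.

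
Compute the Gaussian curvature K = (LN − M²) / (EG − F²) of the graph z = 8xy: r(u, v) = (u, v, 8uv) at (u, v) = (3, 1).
K = -64/410881

Coefficients of the first fundamental form: E = 64*v^2 + 1, F = 64*u*v, G = 64*u^2 + 1.
Coefficients of the second fundamental form: L = 0, M = 8/sqrt(64*u^2 + 64*v^2 + 1), N = 0.
Assemble K = (LN − M²)/(EG − F²) = -64/(4096*u^4 + 8192*u^2*v^2 + 128*u^2 + 4096*v^4 + 128*v^2 + 1). At (u, v) = (3, 1): K = -64/410881.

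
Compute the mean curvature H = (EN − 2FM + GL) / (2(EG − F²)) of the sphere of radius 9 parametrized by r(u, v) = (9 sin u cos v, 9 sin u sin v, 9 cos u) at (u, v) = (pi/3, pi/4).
H = -1/9

With E = 81, F = 0, G = 81*sin(u)^2, L = -9*sin(u)/Abs(sin(u)), M = 0, N = -9*sin(u)^3/Abs(sin(u)), assemble
  H = (EN − 2FM + GL) / (2(EG − F²)) = -sin(u)/(9*Abs(sin(u))).
At (u, v) = (pi/3, pi/4): H = -1/9.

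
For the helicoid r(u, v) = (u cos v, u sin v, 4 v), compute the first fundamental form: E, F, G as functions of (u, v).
E = 1;  F = 0;  G = u^2 + 16

Compute partials: r_u = (cos(v), sin(v), 0), r_v = (-u*sin(v), u*cos(v), 4). Then
  E = r_u · r_u = 1,
  F = r_u · r_v = 0,
  G = r_v · r_v = u^2 + 16.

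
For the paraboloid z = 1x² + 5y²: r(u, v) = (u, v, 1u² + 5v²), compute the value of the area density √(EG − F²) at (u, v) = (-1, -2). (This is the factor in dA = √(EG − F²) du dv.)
√(EG − F²)|_{(-1, -2)} = 9*sqrt(5)

E = 4*u^2 + 1, F = 20*u*v, G = 100*v^2 + 1, so EG − F² = 4*u^2 + 100*v^2 + 1. Taking the positive square root: √(EG − F²) = sqrt(4*u^2 + 100*v^2 + 1). At (u, v) = (-1, -2): 9*sqrt(5).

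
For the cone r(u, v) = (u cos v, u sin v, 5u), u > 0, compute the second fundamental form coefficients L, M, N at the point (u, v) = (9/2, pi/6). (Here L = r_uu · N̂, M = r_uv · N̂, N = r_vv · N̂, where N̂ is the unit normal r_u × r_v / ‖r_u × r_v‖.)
L = 0;  M = 0;  N = 45*sqrt(26)/52

Compute the unit normal N̂(u, v) = (-5*sqrt(26)*u*cos(v)/(26*Abs(u)), -5*sqrt(26)*u*sin(v)/(26*Abs(u)), sqrt(26)*u/(26*Abs(u))), and the second partials r_uu, r_uv, r_vv. Take dot products:
  L(u, v) = r_uu · N̂ = 0,
  M(u, v) = r_uv · N̂ = 0,
  N(u, v) = r_vv · N̂ = 5*sqrt(26)*u^2/(26*Abs(u)).
Evaluating at (u, v) = (9/2, pi/6):
  L = 0, M = 0, N = 45*sqrt(26)/52.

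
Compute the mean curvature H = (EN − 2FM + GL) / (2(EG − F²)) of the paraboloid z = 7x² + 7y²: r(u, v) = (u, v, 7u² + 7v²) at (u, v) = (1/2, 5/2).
H = 8932*sqrt(51)/325125

With E = 196*u^2 + 1, F = 196*u*v, G = 196*v^2 + 1, L = 14/sqrt(196*u^2 + 196*v^2 + 1), M = 0, N = 14/sqrt(196*u^2 + 196*v^2 + 1), assemble
  H = (EN − 2FM + GL) / (2(EG − F²)) = 14*(98*u^2 + 98*v^2 + 1)/(196*u^2 + 196*v^2 + 1)^(3/2).
At (u, v) = (1/2, 5/2): H = 8932*sqrt(51)/325125.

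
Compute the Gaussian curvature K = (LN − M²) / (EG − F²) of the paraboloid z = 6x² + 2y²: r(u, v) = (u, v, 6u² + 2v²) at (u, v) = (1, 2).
K = 48/43681

Coefficients of the first fundamental form: E = 144*u^2 + 1, F = 48*u*v, G = 16*v^2 + 1.
Coefficients of the second fundamental form: L = 12/sqrt(144*u^2 + 16*v^2 + 1), M = 0, N = 4/sqrt(144*u^2 + 16*v^2 + 1).
Assemble K = (LN − M²)/(EG − F²) = 48/(20736*u^4 + 4608*u^2*v^2 + 288*u^2 + 256*v^4 + 32*v^2 + 1). At (u, v) = (1, 2): K = 48/43681.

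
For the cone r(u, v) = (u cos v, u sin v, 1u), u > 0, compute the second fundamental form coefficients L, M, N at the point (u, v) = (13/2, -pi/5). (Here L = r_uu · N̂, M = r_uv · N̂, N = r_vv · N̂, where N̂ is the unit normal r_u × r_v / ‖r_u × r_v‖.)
L = 0;  M = 0;  N = 13*sqrt(2)/4

Compute the unit normal N̂(u, v) = (-sqrt(2)*u*cos(v)/(2*Abs(u)), -sqrt(2)*u*sin(v)/(2*Abs(u)), sqrt(2)*u/(2*Abs(u))), and the second partials r_uu, r_uv, r_vv. Take dot products:
  L(u, v) = r_uu · N̂ = 0,
  M(u, v) = r_uv · N̂ = 0,
  N(u, v) = r_vv · N̂ = sqrt(2)*u^2/(2*Abs(u)).
Evaluating at (u, v) = (13/2, -pi/5):
  L = 0, M = 0, N = 13*sqrt(2)/4.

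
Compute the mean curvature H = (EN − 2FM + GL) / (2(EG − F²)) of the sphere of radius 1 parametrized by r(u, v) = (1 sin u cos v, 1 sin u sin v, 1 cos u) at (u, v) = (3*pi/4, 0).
H = -1

With E = 1, F = 0, G = sin(u)^2, L = -sin(u)/Abs(sin(u)), M = 0, N = -sin(u)^3/Abs(sin(u)), assemble
  H = (EN − 2FM + GL) / (2(EG − F²)) = -sin(u)/Abs(sin(u)).
At (u, v) = (3*pi/4, 0): H = -1.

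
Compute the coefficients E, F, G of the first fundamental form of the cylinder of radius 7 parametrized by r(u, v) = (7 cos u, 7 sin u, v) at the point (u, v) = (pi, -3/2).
E = 49;  F = 0;  G = 1

Partials: r_u = (-7*sin(u), 7*cos(u), 0), r_v = (0, 0, 1). As functions of (u, v):
  E = r_u · r_u = 49,
  F = r_u · r_v = 0,
  G = r_v · r_v = 1.
Evaluating at (u, v) = (pi, -3/2): E = 49, F = 0, G = 1.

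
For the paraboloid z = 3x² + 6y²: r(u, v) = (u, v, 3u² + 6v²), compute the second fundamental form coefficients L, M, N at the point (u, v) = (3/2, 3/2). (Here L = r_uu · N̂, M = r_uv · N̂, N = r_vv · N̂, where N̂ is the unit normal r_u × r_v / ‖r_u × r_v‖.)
L = 3*sqrt(406)/203;  M = 0;  N = 6*sqrt(406)/203

Compute the unit normal N̂(u, v) = (-6*u/sqrt(36*u^2 + 144*v^2 + 1), -12*v/sqrt(36*u^2 + 144*v^2 + 1), 1/sqrt(36*u^2 + 144*v^2 + 1)), and the second partials r_uu, r_uv, r_vv. Take dot products:
  L(u, v) = r_uu · N̂ = 6/sqrt(36*u^2 + 144*v^2 + 1),
  M(u, v) = r_uv · N̂ = 0,
  N(u, v) = r_vv · N̂ = 12/sqrt(36*u^2 + 144*v^2 + 1).
Evaluating at (u, v) = (3/2, 3/2):
  L = 3*sqrt(406)/203, M = 0, N = 6*sqrt(406)/203.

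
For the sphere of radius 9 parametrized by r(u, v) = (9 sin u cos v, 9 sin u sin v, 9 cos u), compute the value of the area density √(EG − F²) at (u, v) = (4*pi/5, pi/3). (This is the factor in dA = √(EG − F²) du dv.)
√(EG − F²)|_{(4*pi/5, pi/3)} = 81*sqrt(10 - 2*sqrt(5))/4

E = 81, F = 0, G = 81*sin(u)^2, so EG − F² = 6561*sin(u)^2. Taking the positive square root: √(EG − F²) = 81*Abs(sin(u)). At (u, v) = (4*pi/5, pi/3): 81*sqrt(10 - 2*sqrt(5))/4.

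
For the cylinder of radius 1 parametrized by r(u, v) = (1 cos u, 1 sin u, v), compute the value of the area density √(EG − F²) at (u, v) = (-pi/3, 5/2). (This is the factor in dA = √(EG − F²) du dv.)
√(EG − F²)|_{(-pi/3, 5/2)} = 1

E = 1, F = 0, G = 1, so EG − F² = 1. Taking the positive square root: √(EG − F²) = 1. At (u, v) = (-pi/3, 5/2): 1.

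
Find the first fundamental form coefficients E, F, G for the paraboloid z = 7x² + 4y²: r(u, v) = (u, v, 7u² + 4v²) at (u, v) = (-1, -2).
E = 197;  F = 224;  G = 257

Partials: r_u = (1, 0, 14*u), r_v = (0, 1, 8*v). As functions of (u, v):
  E = r_u · r_u = 196*u^2 + 1,
  F = r_u · r_v = 112*u*v,
  G = r_v · r_v = 64*v^2 + 1.
Evaluating at (u, v) = (-1, -2): E = 197, F = 224, G = 257.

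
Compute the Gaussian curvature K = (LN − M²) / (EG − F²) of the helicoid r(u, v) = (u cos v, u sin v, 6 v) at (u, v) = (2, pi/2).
K = -9/400

Coefficients of the first fundamental form: E = 1, F = 0, G = u^2 + 36.
Coefficients of the second fundamental form: L = 0, M = -6/sqrt(u^2 + 36), N = 0.
Assemble K = (LN − M²)/(EG − F²) = -36/(u^2 + 36)^2. At (u, v) = (2, pi/2): K = -9/400.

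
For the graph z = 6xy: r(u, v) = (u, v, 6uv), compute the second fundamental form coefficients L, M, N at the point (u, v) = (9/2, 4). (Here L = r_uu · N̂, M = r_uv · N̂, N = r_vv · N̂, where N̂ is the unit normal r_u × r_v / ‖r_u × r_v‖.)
L = 0;  M = 3*sqrt(1306)/653;  N = 0

Compute the unit normal N̂(u, v) = (-6*v/sqrt(36*u^2 + 36*v^2 + 1), -6*u/sqrt(36*u^2 + 36*v^2 + 1), 1/sqrt(36*u^2 + 36*v^2 + 1)), and the second partials r_uu, r_uv, r_vv. Take dot products:
  L(u, v) = r_uu · N̂ = 0,
  M(u, v) = r_uv · N̂ = 6/sqrt(36*u^2 + 36*v^2 + 1),
  N(u, v) = r_vv · N̂ = 0.
Evaluating at (u, v) = (9/2, 4):
  L = 0, M = 3*sqrt(1306)/653, N = 0.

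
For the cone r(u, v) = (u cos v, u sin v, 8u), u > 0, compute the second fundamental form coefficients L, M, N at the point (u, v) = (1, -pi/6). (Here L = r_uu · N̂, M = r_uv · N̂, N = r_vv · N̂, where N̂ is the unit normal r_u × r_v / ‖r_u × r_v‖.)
L = 0;  M = 0;  N = 8*sqrt(65)/65

Compute the unit normal N̂(u, v) = (-8*sqrt(65)*u*cos(v)/(65*Abs(u)), -8*sqrt(65)*u*sin(v)/(65*Abs(u)), sqrt(65)*u/(65*Abs(u))), and the second partials r_uu, r_uv, r_vv. Take dot products:
  L(u, v) = r_uu · N̂ = 0,
  M(u, v) = r_uv · N̂ = 0,
  N(u, v) = r_vv · N̂ = 8*sqrt(65)*u^2/(65*Abs(u)).
Evaluating at (u, v) = (1, -pi/6):
  L = 0, M = 0, N = 8*sqrt(65)/65.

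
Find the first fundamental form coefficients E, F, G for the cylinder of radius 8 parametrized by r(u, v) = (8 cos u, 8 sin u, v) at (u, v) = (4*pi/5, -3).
E = 64;  F = 0;  G = 1

Partials: r_u = (-8*sin(u), 8*cos(u), 0), r_v = (0, 0, 1). As functions of (u, v):
  E = r_u · r_u = 64,
  F = r_u · r_v = 0,
  G = r_v · r_v = 1.
Evaluating at (u, v) = (4*pi/5, -3): E = 64, F = 0, G = 1.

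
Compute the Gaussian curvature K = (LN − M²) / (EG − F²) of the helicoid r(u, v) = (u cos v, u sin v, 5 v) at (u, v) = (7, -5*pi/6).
K = -25/5476

Coefficients of the first fundamental form: E = 1, F = 0, G = u^2 + 25.
Coefficients of the second fundamental form: L = 0, M = -5/sqrt(u^2 + 25), N = 0.
Assemble K = (LN − M²)/(EG − F²) = -25/(u^2 + 25)^2. At (u, v) = (7, -5*pi/6): K = -25/5476.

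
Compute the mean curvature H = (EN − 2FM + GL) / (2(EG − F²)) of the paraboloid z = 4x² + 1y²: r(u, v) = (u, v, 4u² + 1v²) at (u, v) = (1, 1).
H = 85*sqrt(69)/4761

With E = 64*u^2 + 1, F = 16*u*v, G = 4*v^2 + 1, L = 8/sqrt(64*u^2 + 4*v^2 + 1), M = 0, N = 2/sqrt(64*u^2 + 4*v^2 + 1), assemble
  H = (EN − 2FM + GL) / (2(EG − F²)) = (64*u^2 + 16*v^2 + 5)/(64*u^2 + 4*v^2 + 1)^(3/2).
At (u, v) = (1, 1): H = 85*sqrt(69)/4761.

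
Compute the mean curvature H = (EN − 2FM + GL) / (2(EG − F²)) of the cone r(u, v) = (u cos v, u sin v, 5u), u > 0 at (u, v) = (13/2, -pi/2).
H = 5*sqrt(26)/338

With E = 26, F = 0, G = u^2, L = 0, M = 0, N = 5*sqrt(26)*u^2/(26*Abs(u)), assemble
  H = (EN − 2FM + GL) / (2(EG − F²)) = 5*sqrt(26)/(52*Abs(u)).
At (u, v) = (13/2, -pi/2): H = 5*sqrt(26)/338.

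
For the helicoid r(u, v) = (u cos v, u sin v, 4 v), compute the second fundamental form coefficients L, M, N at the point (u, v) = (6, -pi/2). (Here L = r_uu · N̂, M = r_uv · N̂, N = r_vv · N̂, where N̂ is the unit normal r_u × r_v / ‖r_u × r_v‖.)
L = 0;  M = -2*sqrt(13)/13;  N = 0

Compute the unit normal N̂(u, v) = (4*sin(v)/sqrt(u^2 + 16), -4*cos(v)/sqrt(u^2 + 16), u/sqrt(u^2 + 16)), and the second partials r_uu, r_uv, r_vv. Take dot products:
  L(u, v) = r_uu · N̂ = 0,
  M(u, v) = r_uv · N̂ = -4/sqrt(u^2 + 16),
  N(u, v) = r_vv · N̂ = 0.
Evaluating at (u, v) = (6, -pi/2):
  L = 0, M = -2*sqrt(13)/13, N = 0.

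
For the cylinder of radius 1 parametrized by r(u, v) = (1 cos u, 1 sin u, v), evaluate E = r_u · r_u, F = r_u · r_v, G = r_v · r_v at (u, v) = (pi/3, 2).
E = 1;  F = 0;  G = 1

Partials: r_u = (-sin(u), cos(u), 0), r_v = (0, 0, 1). As functions of (u, v):
  E = r_u · r_u = 1,
  F = r_u · r_v = 0,
  G = r_v · r_v = 1.
Evaluating at (u, v) = (pi/3, 2): E = 1, F = 0, G = 1.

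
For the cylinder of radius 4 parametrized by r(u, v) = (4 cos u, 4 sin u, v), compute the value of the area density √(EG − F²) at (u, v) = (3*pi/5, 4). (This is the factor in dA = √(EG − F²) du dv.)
√(EG − F²)|_{(3*pi/5, 4)} = 4

E = 16, F = 0, G = 1, so EG − F² = 16. Taking the positive square root: √(EG − F²) = 4. At (u, v) = (3*pi/5, 4): 4.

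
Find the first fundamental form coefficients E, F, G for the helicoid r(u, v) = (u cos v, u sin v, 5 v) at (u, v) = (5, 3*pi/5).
E = 1;  F = 0;  G = 50

Partials: r_u = (cos(v), sin(v), 0), r_v = (-u*sin(v), u*cos(v), 5). As functions of (u, v):
  E = r_u · r_u = 1,
  F = r_u · r_v = 0,
  G = r_v · r_v = u^2 + 25.
Evaluating at (u, v) = (5, 3*pi/5): E = 1, F = 0, G = 50.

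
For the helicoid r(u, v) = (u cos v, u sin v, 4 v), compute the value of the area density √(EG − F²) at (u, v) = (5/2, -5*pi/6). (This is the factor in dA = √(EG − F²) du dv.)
√(EG − F²)|_{(5/2, -5*pi/6)} = sqrt(89)/2

E = 1, F = 0, G = u^2 + 16, so EG − F² = u^2 + 16. Taking the positive square root: √(EG − F²) = sqrt(u^2 + 16). At (u, v) = (5/2, -5*pi/6): sqrt(89)/2.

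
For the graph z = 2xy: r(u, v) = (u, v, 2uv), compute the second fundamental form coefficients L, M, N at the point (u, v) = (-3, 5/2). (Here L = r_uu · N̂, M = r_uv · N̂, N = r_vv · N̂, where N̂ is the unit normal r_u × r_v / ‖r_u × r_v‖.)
L = 0;  M = sqrt(62)/31;  N = 0

Compute the unit normal N̂(u, v) = (-2*v/sqrt(4*u^2 + 4*v^2 + 1), -2*u/sqrt(4*u^2 + 4*v^2 + 1), 1/sqrt(4*u^2 + 4*v^2 + 1)), and the second partials r_uu, r_uv, r_vv. Take dot products:
  L(u, v) = r_uu · N̂ = 0,
  M(u, v) = r_uv · N̂ = 2/sqrt(4*u^2 + 4*v^2 + 1),
  N(u, v) = r_vv · N̂ = 0.
Evaluating at (u, v) = (-3, 5/2):
  L = 0, M = sqrt(62)/31, N = 0.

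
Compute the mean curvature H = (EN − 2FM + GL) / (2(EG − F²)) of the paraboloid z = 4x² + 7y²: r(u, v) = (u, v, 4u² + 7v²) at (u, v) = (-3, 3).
H = 11099*sqrt(2341)/5480281

With E = 64*u^2 + 1, F = 112*u*v, G = 196*v^2 + 1, L = 8/sqrt(64*u^2 + 196*v^2 + 1), M = 0, N = 14/sqrt(64*u^2 + 196*v^2 + 1), assemble
  H = (EN − 2FM + GL) / (2(EG − F²)) = (448*u^2 + 784*v^2 + 11)/(64*u^2 + 196*v^2 + 1)^(3/2).
At (u, v) = (-3, 3): H = 11099*sqrt(2341)/5480281.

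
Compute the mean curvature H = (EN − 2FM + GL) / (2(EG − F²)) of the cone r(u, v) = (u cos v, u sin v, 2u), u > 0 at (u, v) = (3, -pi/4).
H = sqrt(5)/15

With E = 5, F = 0, G = u^2, L = 0, M = 0, N = 2*sqrt(5)*u^2/(5*Abs(u)), assemble
  H = (EN − 2FM + GL) / (2(EG − F²)) = sqrt(5)/(5*Abs(u)).
At (u, v) = (3, -pi/4): H = sqrt(5)/15.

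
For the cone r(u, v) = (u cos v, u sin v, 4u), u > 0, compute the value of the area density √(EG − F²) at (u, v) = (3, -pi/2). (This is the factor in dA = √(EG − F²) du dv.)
√(EG − F²)|_{(3, -pi/2)} = 3*sqrt(17)

E = 17, F = 0, G = u^2, so EG − F² = 17*u^2. Taking the positive square root: √(EG − F²) = sqrt(17)*Abs(u). At (u, v) = (3, -pi/2): 3*sqrt(17).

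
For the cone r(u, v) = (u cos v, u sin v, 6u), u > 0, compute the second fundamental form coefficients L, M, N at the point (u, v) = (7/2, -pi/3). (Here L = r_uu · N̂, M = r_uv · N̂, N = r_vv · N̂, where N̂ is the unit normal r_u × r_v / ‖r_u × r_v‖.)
L = 0;  M = 0;  N = 21*sqrt(37)/37

Compute the unit normal N̂(u, v) = (-6*sqrt(37)*u*cos(v)/(37*Abs(u)), -6*sqrt(37)*u*sin(v)/(37*Abs(u)), sqrt(37)*u/(37*Abs(u))), and the second partials r_uu, r_uv, r_vv. Take dot products:
  L(u, v) = r_uu · N̂ = 0,
  M(u, v) = r_uv · N̂ = 0,
  N(u, v) = r_vv · N̂ = 6*sqrt(37)*u^2/(37*Abs(u)).
Evaluating at (u, v) = (7/2, -pi/3):
  L = 0, M = 0, N = 21*sqrt(37)/37.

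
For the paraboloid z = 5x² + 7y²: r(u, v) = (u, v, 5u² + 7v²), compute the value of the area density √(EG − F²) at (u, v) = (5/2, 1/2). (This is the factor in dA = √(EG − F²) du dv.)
√(EG − F²)|_{(5/2, 1/2)} = 15*sqrt(3)

E = 100*u^2 + 1, F = 140*u*v, G = 196*v^2 + 1, so EG − F² = 100*u^2 + 196*v^2 + 1. Taking the positive square root: √(EG − F²) = sqrt(100*u^2 + 196*v^2 + 1). At (u, v) = (5/2, 1/2): 15*sqrt(3).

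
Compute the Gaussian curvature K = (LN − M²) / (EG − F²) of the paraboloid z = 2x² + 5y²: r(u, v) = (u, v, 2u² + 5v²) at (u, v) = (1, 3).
K = 40/840889

Coefficients of the first fundamental form: E = 16*u^2 + 1, F = 40*u*v, G = 100*v^2 + 1.
Coefficients of the second fundamental form: L = 4/sqrt(16*u^2 + 100*v^2 + 1), M = 0, N = 10/sqrt(16*u^2 + 100*v^2 + 1).
Assemble K = (LN − M²)/(EG − F²) = 40/(256*u^4 + 3200*u^2*v^2 + 32*u^2 + 10000*v^4 + 200*v^2 + 1). At (u, v) = (1, 3): K = 40/840889.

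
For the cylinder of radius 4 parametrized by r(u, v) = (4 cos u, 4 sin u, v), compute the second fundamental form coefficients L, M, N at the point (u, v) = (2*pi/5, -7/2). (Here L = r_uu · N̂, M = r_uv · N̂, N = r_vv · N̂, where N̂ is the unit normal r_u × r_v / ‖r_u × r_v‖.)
L = -4;  M = 0;  N = 0

Compute the unit normal N̂(u, v) = (cos(u), sin(u), 0), and the second partials r_uu, r_uv, r_vv. Take dot products:
  L(u, v) = r_uu · N̂ = -4,
  M(u, v) = r_uv · N̂ = 0,
  N(u, v) = r_vv · N̂ = 0.
Evaluating at (u, v) = (2*pi/5, -7/2):
  L = -4, M = 0, N = 0.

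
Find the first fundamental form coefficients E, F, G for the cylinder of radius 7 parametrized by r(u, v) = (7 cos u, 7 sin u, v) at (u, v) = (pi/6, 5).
E = 49;  F = 0;  G = 1

Partials: r_u = (-7*sin(u), 7*cos(u), 0), r_v = (0, 0, 1). As functions of (u, v):
  E = r_u · r_u = 49,
  F = r_u · r_v = 0,
  G = r_v · r_v = 1.
Evaluating at (u, v) = (pi/6, 5): E = 49, F = 0, G = 1.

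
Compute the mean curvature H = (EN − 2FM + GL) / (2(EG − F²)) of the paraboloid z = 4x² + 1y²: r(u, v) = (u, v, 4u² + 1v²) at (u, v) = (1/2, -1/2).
H = 25*sqrt(2)/108

With E = 64*u^2 + 1, F = 16*u*v, G = 4*v^2 + 1, L = 8/sqrt(64*u^2 + 4*v^2 + 1), M = 0, N = 2/sqrt(64*u^2 + 4*v^2 + 1), assemble
  H = (EN − 2FM + GL) / (2(EG − F²)) = (64*u^2 + 16*v^2 + 5)/(64*u^2 + 4*v^2 + 1)^(3/2).
At (u, v) = (1/2, -1/2): H = 25*sqrt(2)/108.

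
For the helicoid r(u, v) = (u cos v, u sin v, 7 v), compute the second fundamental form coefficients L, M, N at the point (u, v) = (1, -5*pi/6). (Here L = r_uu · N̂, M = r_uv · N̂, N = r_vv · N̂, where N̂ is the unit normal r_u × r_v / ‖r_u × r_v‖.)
L = 0;  M = -7*sqrt(2)/10;  N = 0

Compute the unit normal N̂(u, v) = (7*sin(v)/sqrt(u^2 + 49), -7*cos(v)/sqrt(u^2 + 49), u/sqrt(u^2 + 49)), and the second partials r_uu, r_uv, r_vv. Take dot products:
  L(u, v) = r_uu · N̂ = 0,
  M(u, v) = r_uv · N̂ = -7/sqrt(u^2 + 49),
  N(u, v) = r_vv · N̂ = 0.
Evaluating at (u, v) = (1, -5*pi/6):
  L = 0, M = -7*sqrt(2)/10, N = 0.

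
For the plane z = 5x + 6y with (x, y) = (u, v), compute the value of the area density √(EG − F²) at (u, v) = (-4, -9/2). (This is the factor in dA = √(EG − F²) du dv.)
√(EG − F²)|_{(-4, -9/2)} = sqrt(62)

E = 26, F = 30, G = 37, so EG − F² = 62. Taking the positive square root: √(EG − F²) = sqrt(62). At (u, v) = (-4, -9/2): sqrt(62).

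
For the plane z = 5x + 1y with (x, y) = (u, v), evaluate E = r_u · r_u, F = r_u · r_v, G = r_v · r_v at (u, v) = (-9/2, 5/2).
E = 26;  F = 5;  G = 2

Partials: r_u = (1, 0, 5), r_v = (0, 1, 1). As functions of (u, v):
  E = r_u · r_u = 26,
  F = r_u · r_v = 5,
  G = r_v · r_v = 2.
Evaluating at (u, v) = (-9/2, 5/2): E = 26, F = 5, G = 2.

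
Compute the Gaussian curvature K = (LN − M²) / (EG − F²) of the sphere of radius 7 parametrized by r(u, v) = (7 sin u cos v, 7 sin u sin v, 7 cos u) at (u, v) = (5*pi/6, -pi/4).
K = 1/49

Coefficients of the first fundamental form: E = 49, F = 0, G = 49*sin(u)^2.
Coefficients of the second fundamental form: L = -7*sin(u)/Abs(sin(u)), M = 0, N = -7*sin(u)^3/Abs(sin(u)).
Assemble K = (LN − M²)/(EG − F²) = 1/49. At (u, v) = (5*pi/6, -pi/4): K = 1/49.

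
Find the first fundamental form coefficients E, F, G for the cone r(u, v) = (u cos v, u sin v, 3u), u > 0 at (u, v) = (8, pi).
E = 10;  F = 0;  G = 64

Partials: r_u = (cos(v), sin(v), 3), r_v = (-u*sin(v), u*cos(v), 0). As functions of (u, v):
  E = r_u · r_u = 10,
  F = r_u · r_v = 0,
  G = r_v · r_v = u^2.
Evaluating at (u, v) = (8, pi): E = 10, F = 0, G = 64.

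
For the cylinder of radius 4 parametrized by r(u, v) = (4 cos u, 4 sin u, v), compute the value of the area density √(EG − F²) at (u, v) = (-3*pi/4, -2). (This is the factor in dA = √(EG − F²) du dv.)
√(EG − F²)|_{(-3*pi/4, -2)} = 4

E = 16, F = 0, G = 1, so EG − F² = 16. Taking the positive square root: √(EG − F²) = 4. At (u, v) = (-3*pi/4, -2): 4.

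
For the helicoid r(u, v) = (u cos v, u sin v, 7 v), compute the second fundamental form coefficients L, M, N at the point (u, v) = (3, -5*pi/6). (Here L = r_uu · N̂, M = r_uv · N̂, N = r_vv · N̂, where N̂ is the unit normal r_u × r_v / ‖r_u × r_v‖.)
L = 0;  M = -7*sqrt(58)/58;  N = 0

Compute the unit normal N̂(u, v) = (7*sin(v)/sqrt(u^2 + 49), -7*cos(v)/sqrt(u^2 + 49), u/sqrt(u^2 + 49)), and the second partials r_uu, r_uv, r_vv. Take dot products:
  L(u, v) = r_uu · N̂ = 0,
  M(u, v) = r_uv · N̂ = -7/sqrt(u^2 + 49),
  N(u, v) = r_vv · N̂ = 0.
Evaluating at (u, v) = (3, -5*pi/6):
  L = 0, M = -7*sqrt(58)/58, N = 0.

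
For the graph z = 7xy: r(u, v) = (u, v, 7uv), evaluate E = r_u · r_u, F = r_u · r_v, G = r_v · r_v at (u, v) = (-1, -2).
E = 197;  F = 98;  G = 50

Partials: r_u = (1, 0, 7*v), r_v = (0, 1, 7*u). As functions of (u, v):
  E = r_u · r_u = 49*v^2 + 1,
  F = r_u · r_v = 49*u*v,
  G = r_v · r_v = 49*u^2 + 1.
Evaluating at (u, v) = (-1, -2): E = 197, F = 98, G = 50.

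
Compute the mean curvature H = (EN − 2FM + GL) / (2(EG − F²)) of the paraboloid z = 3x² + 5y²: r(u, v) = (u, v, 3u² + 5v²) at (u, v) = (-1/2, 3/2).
H = 728*sqrt(235)/55225

With E = 36*u^2 + 1, F = 60*u*v, G = 100*v^2 + 1, L = 6/sqrt(36*u^2 + 100*v^2 + 1), M = 0, N = 10/sqrt(36*u^2 + 100*v^2 + 1), assemble
  H = (EN − 2FM + GL) / (2(EG − F²)) = 4*(45*u^2 + 75*v^2 + 2)/(36*u^2 + 100*v^2 + 1)^(3/2).
At (u, v) = (-1/2, 3/2): H = 728*sqrt(235)/55225.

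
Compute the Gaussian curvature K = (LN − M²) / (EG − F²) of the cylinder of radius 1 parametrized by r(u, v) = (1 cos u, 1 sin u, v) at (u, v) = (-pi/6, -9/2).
K = 0

Coefficients of the first fundamental form: E = 1, F = 0, G = 1.
Coefficients of the second fundamental form: L = -1, M = 0, N = 0.
Assemble K = (LN − M²)/(EG − F²) = 0. At (u, v) = (-pi/6, -9/2): K = 0.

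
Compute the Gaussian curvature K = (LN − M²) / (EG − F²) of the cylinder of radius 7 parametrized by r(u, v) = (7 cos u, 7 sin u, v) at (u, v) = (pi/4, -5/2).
K = 0

Coefficients of the first fundamental form: E = 49, F = 0, G = 1.
Coefficients of the second fundamental form: L = -7, M = 0, N = 0.
Assemble K = (LN − M²)/(EG − F²) = 0. At (u, v) = (pi/4, -5/2): K = 0.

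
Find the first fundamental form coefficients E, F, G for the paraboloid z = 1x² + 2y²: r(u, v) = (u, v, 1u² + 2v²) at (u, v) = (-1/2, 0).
E = 2;  F = 0;  G = 1

Partials: r_u = (1, 0, 2*u), r_v = (0, 1, 4*v). As functions of (u, v):
  E = r_u · r_u = 4*u^2 + 1,
  F = r_u · r_v = 8*u*v,
  G = r_v · r_v = 16*v^2 + 1.
Evaluating at (u, v) = (-1/2, 0): E = 2, F = 0, G = 1.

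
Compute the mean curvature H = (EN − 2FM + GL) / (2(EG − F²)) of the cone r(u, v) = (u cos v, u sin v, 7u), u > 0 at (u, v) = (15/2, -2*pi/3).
H = 7*sqrt(2)/150

With E = 50, F = 0, G = u^2, L = 0, M = 0, N = 7*sqrt(2)*u^2/(10*Abs(u)), assemble
  H = (EN − 2FM + GL) / (2(EG − F²)) = 7*sqrt(2)/(20*Abs(u)).
At (u, v) = (15/2, -2*pi/3): H = 7*sqrt(2)/150.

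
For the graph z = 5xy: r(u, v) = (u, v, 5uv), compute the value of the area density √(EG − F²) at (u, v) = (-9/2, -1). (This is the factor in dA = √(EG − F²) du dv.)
√(EG − F²)|_{(-9/2, -1)} = sqrt(2129)/2

E = 25*v^2 + 1, F = 25*u*v, G = 25*u^2 + 1, so EG − F² = 25*u^2 + 25*v^2 + 1. Taking the positive square root: √(EG − F²) = sqrt(25*u^2 + 25*v^2 + 1). At (u, v) = (-9/2, -1): sqrt(2129)/2.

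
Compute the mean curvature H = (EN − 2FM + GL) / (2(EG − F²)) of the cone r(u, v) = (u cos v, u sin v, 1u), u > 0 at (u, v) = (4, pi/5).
H = sqrt(2)/16

With E = 2, F = 0, G = u^2, L = 0, M = 0, N = sqrt(2)*u^2/(2*Abs(u)), assemble
  H = (EN − 2FM + GL) / (2(EG − F²)) = sqrt(2)/(4*Abs(u)).
At (u, v) = (4, pi/5): H = sqrt(2)/16.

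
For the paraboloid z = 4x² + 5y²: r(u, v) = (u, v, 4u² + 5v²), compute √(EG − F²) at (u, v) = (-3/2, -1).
√(EG − F²)|_{(-3/2, -1)} = 7*sqrt(5)

E = 64*u^2 + 1, F = 80*u*v, G = 100*v^2 + 1; EG − F² = 64*u^2 + 100*v^2 + 1; √(EG − F²) = sqrt(64*u^2 + 100*v^2 + 1). At the given point: 7*sqrt(5).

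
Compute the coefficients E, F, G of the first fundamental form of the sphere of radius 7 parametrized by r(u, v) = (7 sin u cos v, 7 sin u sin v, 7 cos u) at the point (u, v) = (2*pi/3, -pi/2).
E = 49;  F = 0;  G = 147/4

Partials: r_u = (7*cos(u)*cos(v), 7*sin(v)*cos(u), -7*sin(u)), r_v = (-7*sin(u)*sin(v), 7*sin(u)*cos(v), 0). As functions of (u, v):
  E = r_u · r_u = 49,
  F = r_u · r_v = 0,
  G = r_v · r_v = 49*sin(u)^2.
Evaluating at (u, v) = (2*pi/3, -pi/2): E = 49, F = 0, G = 147/4.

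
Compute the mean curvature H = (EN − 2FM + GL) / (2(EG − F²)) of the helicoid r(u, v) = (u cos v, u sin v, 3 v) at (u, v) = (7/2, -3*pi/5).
H = 0

With E = 1, F = 0, G = u^2 + 9, L = 0, M = -3/sqrt(u^2 + 9), N = 0, assemble
  H = (EN − 2FM + GL) / (2(EG − F²)) = 0.
At (u, v) = (7/2, -3*pi/5): H = 0.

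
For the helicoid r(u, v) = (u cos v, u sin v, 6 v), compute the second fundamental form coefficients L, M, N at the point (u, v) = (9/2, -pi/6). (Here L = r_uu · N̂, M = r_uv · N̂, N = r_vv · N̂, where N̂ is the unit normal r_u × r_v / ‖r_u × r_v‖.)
L = 0;  M = -4/5;  N = 0

Compute the unit normal N̂(u, v) = (6*sin(v)/sqrt(u^2 + 36), -6*cos(v)/sqrt(u^2 + 36), u/sqrt(u^2 + 36)), and the second partials r_uu, r_uv, r_vv. Take dot products:
  L(u, v) = r_uu · N̂ = 0,
  M(u, v) = r_uv · N̂ = -6/sqrt(u^2 + 36),
  N(u, v) = r_vv · N̂ = 0.
Evaluating at (u, v) = (9/2, -pi/6):
  L = 0, M = -4/5, N = 0.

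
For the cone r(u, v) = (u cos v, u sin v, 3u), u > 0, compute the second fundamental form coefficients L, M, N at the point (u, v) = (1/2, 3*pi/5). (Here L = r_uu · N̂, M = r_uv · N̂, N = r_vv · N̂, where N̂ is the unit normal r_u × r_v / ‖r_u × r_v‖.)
L = 0;  M = 0;  N = 3*sqrt(10)/20

Compute the unit normal N̂(u, v) = (-3*sqrt(10)*u*cos(v)/(10*Abs(u)), -3*sqrt(10)*u*sin(v)/(10*Abs(u)), sqrt(10)*u/(10*Abs(u))), and the second partials r_uu, r_uv, r_vv. Take dot products:
  L(u, v) = r_uu · N̂ = 0,
  M(u, v) = r_uv · N̂ = 0,
  N(u, v) = r_vv · N̂ = 3*sqrt(10)*u^2/(10*Abs(u)).
Evaluating at (u, v) = (1/2, 3*pi/5):
  L = 0, M = 0, N = 3*sqrt(10)/20.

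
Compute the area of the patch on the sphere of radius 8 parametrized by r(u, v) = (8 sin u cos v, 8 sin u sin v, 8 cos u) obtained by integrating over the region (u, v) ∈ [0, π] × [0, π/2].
Area = 64*pi

Area = ∫∫ √(EG − F²) du dv with √(EG − F²) = 64*Abs(sin(u)). Integrating over [0, π] × [0, π/2] gives 64*pi.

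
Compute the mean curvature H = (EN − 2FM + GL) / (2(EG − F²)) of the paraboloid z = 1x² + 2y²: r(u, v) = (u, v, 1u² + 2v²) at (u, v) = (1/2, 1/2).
H = sqrt(6)/4

With E = 4*u^2 + 1, F = 8*u*v, G = 16*v^2 + 1, L = 2/sqrt(4*u^2 + 16*v^2 + 1), M = 0, N = 4/sqrt(4*u^2 + 16*v^2 + 1), assemble
  H = (EN − 2FM + GL) / (2(EG − F²)) = (8*u^2 + 16*v^2 + 3)/(4*u^2 + 16*v^2 + 1)^(3/2).
At (u, v) = (1/2, 1/2): H = sqrt(6)/4.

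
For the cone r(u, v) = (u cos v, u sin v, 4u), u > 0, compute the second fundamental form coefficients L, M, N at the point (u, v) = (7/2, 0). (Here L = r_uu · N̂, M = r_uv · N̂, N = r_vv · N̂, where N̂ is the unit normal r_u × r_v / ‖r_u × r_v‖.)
L = 0;  M = 0;  N = 14*sqrt(17)/17

Compute the unit normal N̂(u, v) = (-4*sqrt(17)*u*cos(v)/(17*Abs(u)), -4*sqrt(17)*u*sin(v)/(17*Abs(u)), sqrt(17)*u/(17*Abs(u))), and the second partials r_uu, r_uv, r_vv. Take dot products:
  L(u, v) = r_uu · N̂ = 0,
  M(u, v) = r_uv · N̂ = 0,
  N(u, v) = r_vv · N̂ = 4*sqrt(17)*u^2/(17*Abs(u)).
Evaluating at (u, v) = (7/2, 0):
  L = 0, M = 0, N = 14*sqrt(17)/17.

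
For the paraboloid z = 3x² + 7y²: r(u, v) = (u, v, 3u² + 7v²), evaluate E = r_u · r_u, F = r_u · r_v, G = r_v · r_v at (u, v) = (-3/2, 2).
E = 82;  F = -252;  G = 785

Partials: r_u = (1, 0, 6*u), r_v = (0, 1, 14*v). As functions of (u, v):
  E = r_u · r_u = 36*u^2 + 1,
  F = r_u · r_v = 84*u*v,
  G = r_v · r_v = 196*v^2 + 1.
Evaluating at (u, v) = (-3/2, 2): E = 82, F = -252, G = 785.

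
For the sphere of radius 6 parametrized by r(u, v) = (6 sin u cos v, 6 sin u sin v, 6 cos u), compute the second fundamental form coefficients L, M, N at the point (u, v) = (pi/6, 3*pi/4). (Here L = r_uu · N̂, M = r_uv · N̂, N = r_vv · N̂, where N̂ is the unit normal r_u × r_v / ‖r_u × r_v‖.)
L = -6;  M = 0;  N = -3/2

Compute the unit normal N̂(u, v) = (sin(u)^2*cos(v)/Abs(sin(u)), sin(u)^2*sin(v)/Abs(sin(u)), sin(2*u)/(2*Abs(sin(u)))), and the second partials r_uu, r_uv, r_vv. Take dot products:
  L(u, v) = r_uu · N̂ = -6*sin(u)/Abs(sin(u)),
  M(u, v) = r_uv · N̂ = 0,
  N(u, v) = r_vv · N̂ = -6*sin(u)^3/Abs(sin(u)).
Evaluating at (u, v) = (pi/6, 3*pi/4):
  L = -6, M = 0, N = -3/2.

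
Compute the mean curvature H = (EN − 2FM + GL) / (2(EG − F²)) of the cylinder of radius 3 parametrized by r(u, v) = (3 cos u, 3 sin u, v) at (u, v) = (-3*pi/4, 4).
H = -1/6

With E = 9, F = 0, G = 1, L = -3, M = 0, N = 0, assemble
  H = (EN − 2FM + GL) / (2(EG − F²)) = -1/6.
At (u, v) = (-3*pi/4, 4): H = -1/6.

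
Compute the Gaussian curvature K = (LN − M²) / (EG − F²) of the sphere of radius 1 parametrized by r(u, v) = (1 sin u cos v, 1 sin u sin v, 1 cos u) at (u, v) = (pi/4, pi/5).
K = 1

Coefficients of the first fundamental form: E = 1, F = 0, G = sin(u)^2.
Coefficients of the second fundamental form: L = -sin(u)/Abs(sin(u)), M = 0, N = -sin(u)^3/Abs(sin(u)).
Assemble K = (LN − M²)/(EG − F²) = 1. At (u, v) = (pi/4, pi/5): K = 1.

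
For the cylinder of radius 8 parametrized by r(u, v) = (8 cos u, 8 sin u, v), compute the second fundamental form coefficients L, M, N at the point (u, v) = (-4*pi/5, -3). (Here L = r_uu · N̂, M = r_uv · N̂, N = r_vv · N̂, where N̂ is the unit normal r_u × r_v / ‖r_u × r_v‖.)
L = -8;  M = 0;  N = 0

Compute the unit normal N̂(u, v) = (cos(u), sin(u), 0), and the second partials r_uu, r_uv, r_vv. Take dot products:
  L(u, v) = r_uu · N̂ = -8,
  M(u, v) = r_uv · N̂ = 0,
  N(u, v) = r_vv · N̂ = 0.
Evaluating at (u, v) = (-4*pi/5, -3):
  L = -8, M = 0, N = 0.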